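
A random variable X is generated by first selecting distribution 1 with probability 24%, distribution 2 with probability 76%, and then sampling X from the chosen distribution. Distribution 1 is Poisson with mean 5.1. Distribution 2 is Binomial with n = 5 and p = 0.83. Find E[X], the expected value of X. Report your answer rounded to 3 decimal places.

4.378

Component means — 1: 5.1; 2: 4.15.
E[X] = 0.24·5.1 + 0.76·4.15 = 4.378.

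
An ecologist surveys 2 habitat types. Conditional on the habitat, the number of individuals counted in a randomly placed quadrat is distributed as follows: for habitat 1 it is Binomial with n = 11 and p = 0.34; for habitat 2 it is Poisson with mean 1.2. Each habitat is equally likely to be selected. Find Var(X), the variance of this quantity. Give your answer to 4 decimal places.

3.4471

Per component, 1: μ=3.74, E[X²]=16.456; 2: μ=1.2, E[X²]=2.64.
E[X] = 0.5·3.74 + 0.5·1.2 = 2.47.
E[X²] = 0.5·16.456 + 0.5·2.64 = 9.548.
Var(X) = E[X²] − (E[X])² = 9.548 − 6.1009 = 3.4471.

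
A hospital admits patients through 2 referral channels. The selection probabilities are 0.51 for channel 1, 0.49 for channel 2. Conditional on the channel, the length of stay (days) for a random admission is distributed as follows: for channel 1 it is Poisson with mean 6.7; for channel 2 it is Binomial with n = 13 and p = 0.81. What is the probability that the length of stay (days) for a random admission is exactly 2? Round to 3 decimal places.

Conditional on each channel, P(X = 2): 1: 0.0276278; 2: 5.96148e-07.
By total probability, P(X = 2) = 0.51·0.0276278 + 0.49·5.96148e-07 = 0.0140905.

0.014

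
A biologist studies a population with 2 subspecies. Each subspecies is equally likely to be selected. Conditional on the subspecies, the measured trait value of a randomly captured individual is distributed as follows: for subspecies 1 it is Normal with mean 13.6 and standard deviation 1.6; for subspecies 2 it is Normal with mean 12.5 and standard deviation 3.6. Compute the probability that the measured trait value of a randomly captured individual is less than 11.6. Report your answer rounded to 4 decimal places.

Conditional on each subspecies, P(X < 11.6): 1: 0.10565; 2: 0.401294.
By total probability, P(X < 11.6) = 0.5·0.10565 + 0.5·0.401294 = 0.253472.

0.2535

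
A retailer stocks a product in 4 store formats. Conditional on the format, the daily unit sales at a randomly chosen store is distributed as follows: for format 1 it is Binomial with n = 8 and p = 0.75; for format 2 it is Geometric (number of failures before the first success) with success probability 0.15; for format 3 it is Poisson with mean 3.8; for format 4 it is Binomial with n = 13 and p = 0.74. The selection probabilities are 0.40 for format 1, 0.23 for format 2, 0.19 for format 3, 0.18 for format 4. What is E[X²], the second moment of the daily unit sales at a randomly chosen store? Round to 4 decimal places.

For each component E[X²] = Var + (mean)², giving 1: 37.5; 2: 69.8889; 3: 18.24; 4: 95.0456.
Overall E[X²] = 0.4·37.5 + 0.23·69.8889 + 0.19·18.24 + 0.18·95.0456 = 51.6483.

51.6483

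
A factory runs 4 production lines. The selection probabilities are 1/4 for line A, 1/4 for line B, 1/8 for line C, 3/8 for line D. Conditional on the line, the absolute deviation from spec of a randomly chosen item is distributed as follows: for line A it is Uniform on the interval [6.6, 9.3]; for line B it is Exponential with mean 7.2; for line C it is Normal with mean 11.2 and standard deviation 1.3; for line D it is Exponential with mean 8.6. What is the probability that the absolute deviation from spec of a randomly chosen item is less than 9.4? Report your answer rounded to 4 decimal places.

0.6919

Conditional on each line, P(X < 9.4): A: 1; B: 0.728978; C: 0.0830851; D: 0.664798.
By total probability, P(X < 9.4) = 0.25·1 + 0.25·0.728978 + 0.125·0.0830851 + 0.375·0.664798 = 0.69193.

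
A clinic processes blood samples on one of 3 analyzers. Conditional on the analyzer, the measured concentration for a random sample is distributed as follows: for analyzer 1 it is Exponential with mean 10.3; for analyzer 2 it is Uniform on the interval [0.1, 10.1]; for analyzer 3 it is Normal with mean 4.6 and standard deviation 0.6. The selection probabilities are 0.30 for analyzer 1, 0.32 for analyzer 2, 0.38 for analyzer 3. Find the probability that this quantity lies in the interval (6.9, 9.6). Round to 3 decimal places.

Conditional on each analyzer, P(6.9 < X < 9.6): 1: 0.118008; 2: 0.27; 3: 6.32092e-05.
By total probability, P(6.9 < X < 9.6) = 0.3·0.118008 + 0.32·0.27 + 0.38·6.32092e-05 = 0.121826.

0.122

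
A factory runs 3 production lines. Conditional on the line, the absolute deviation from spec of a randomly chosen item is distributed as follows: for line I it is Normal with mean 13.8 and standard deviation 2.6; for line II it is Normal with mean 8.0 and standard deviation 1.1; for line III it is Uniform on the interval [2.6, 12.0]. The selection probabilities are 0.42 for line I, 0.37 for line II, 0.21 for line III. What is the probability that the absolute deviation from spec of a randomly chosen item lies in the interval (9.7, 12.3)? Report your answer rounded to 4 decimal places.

Conditional on each line, P(9.7 < X < 12.3): I: 0.224589; II: 0.0610719; III: 0.244681.
By total probability, P(9.7 < X < 12.3) = 0.42·0.224589 + 0.37·0.0610719 + 0.21·0.244681 = 0.168307.

0.1683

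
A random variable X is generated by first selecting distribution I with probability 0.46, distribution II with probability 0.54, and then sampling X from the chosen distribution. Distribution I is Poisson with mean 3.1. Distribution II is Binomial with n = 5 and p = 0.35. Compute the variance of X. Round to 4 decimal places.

Per component, I: μ=3.1, E[X²]=12.71; II: μ=1.75, E[X²]=4.2.
E[X] = 0.46·3.1 + 0.54·1.75 = 2.371.
E[X²] = 0.46·12.71 + 0.54·4.2 = 8.1146.
Var(X) = E[X²] − (E[X])² = 8.1146 − 5.62164 = 2.49296.

2.4930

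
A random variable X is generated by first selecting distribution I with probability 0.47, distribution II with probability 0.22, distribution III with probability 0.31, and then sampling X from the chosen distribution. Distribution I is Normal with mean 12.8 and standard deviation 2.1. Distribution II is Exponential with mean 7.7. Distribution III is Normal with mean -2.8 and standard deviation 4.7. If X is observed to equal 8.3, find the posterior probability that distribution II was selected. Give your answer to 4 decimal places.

0.4783

Likelihoods f(8.3 | ·): I: 0.0191243; II: 0.0441951; III: 0.00521968.
Posterior ∝ prior × likelihood. Numerator for II: 0.22·0.0441951 = 0.00972291.
Normalizing constant: 0.47·0.0191243 + 0.22·0.0441951 + 0.31·0.00521968 = 0.0203294.
P(II | observation) = 0.00972291 / 0.0203294 = 0.478267.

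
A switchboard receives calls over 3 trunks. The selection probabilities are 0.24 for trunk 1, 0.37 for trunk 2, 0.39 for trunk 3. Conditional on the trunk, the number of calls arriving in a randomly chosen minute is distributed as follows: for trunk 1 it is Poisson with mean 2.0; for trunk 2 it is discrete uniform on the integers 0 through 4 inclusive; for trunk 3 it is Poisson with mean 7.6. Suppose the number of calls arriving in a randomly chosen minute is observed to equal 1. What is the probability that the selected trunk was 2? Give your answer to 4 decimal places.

0.5269

Likelihoods P(X=1 | ·): 1: 0.270671; 2: 0.2; 3: 0.00380343.
Posterior ∝ prior × likelihood. Numerator for 2: 0.37·0.2 = 0.074.
Normalizing constant: 0.24·0.270671 + 0.37·0.2 + 0.39·0.00380343 = 0.140444.
P(2 | observation) = 0.074 / 0.140444 = 0.526899.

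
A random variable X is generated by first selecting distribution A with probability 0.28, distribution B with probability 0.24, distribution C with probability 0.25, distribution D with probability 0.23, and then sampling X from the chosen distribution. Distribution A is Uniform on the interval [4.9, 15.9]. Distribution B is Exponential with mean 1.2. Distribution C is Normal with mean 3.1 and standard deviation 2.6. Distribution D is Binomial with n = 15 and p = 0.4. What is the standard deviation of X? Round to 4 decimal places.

Per component, A: μ=10.4, E[X²]=118.243; B: μ=1.2, E[X²]=2.88; C: μ=3.1, E[X²]=16.37; D: μ=6, E[X²]=39.6.
E[X] = 0.28·10.4 + 0.24·1.2 + 0.25·3.1 + 0.23·6 = 5.355.
E[X²] = 0.28·118.243 + 0.24·2.88 + 0.25·16.37 + 0.23·39.6 = 46.9998.
Var(X) = E[X²] − (E[X])² = 46.9998 − 28.676 = 18.3238.
SD(X) = √18.3238 = 4.28063.

4.2806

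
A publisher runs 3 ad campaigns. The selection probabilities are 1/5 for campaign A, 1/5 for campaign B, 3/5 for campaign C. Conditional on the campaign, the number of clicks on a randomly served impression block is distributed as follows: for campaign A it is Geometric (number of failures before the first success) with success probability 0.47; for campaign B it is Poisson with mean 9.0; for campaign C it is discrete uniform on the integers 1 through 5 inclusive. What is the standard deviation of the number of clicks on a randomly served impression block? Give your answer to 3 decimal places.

Per component, A: μ=1.12766, E[X²]=3.67089; B: μ=9, E[X²]=90; C: μ=3, E[X²]=11.
E[X] = 0.2·1.12766 + 0.2·9 + 0.6·3 = 3.82553.
E[X²] = 0.2·3.67089 + 0.2·90 + 0.6·11 = 25.3342.
Var(X) = E[X²] − (E[X])² = 25.3342 − 14.6347 = 10.6995.
SD(X) = √10.6995 = 3.27101.

3.271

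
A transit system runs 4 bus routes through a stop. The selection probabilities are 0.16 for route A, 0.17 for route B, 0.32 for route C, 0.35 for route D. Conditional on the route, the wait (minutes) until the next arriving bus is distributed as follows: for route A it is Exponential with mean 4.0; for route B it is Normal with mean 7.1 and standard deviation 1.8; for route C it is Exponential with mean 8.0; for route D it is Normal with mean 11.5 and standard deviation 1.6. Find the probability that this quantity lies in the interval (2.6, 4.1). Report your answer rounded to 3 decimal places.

0.073

Conditional on each route, P(2.6 < X < 4.1): A: 0.163249; B: 0.0415807; C: 0.123531; D: 1.8597e-06.
By total probability, P(2.6 < X < 4.1) = 0.16·0.163249 + 0.17·0.0415807 + 0.32·0.123531 + 0.35·1.8597e-06 = 0.0727192.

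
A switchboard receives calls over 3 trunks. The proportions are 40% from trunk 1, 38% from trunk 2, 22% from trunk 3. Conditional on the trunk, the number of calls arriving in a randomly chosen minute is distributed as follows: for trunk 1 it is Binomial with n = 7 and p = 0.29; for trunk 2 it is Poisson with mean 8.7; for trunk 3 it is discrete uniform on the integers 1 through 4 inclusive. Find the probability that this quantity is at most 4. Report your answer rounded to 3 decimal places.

Conditional on each trunk, P(X ≤ 4): 1: 0.975158; 2: 0.0659685; 3: 1.
By total probability, P(X ≤ 4) = 0.4·0.975158 + 0.38·0.0659685 + 0.22·1 = 0.635131.

0.635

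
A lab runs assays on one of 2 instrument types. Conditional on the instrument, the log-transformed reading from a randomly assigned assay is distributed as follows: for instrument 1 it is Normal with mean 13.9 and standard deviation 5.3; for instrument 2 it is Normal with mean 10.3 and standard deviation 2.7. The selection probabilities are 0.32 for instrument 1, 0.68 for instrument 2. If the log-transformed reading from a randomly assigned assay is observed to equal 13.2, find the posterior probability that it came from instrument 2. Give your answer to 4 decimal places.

0.7027

Likelihoods f(13.2 | ·): 1: 0.0746185; 2: 0.0829923.
Posterior ∝ prior × likelihood. Numerator for 2: 0.68·0.0829923 = 0.0564347.
Normalizing constant: 0.32·0.0746185 + 0.68·0.0829923 = 0.0803126.
P(2 | observation) = 0.0564347 / 0.0803126 = 0.702688.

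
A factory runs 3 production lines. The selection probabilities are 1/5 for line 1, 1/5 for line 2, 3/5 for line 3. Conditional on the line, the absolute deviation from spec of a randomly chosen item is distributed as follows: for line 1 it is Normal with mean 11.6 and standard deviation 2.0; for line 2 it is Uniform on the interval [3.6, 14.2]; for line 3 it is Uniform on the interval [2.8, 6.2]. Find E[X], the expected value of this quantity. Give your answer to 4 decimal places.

6.8000

Component means — 1: 11.6; 2: 8.9; 3: 4.5.
E[X] = 0.2·11.6 + 0.2·8.9 + 0.6·4.5 = 6.8.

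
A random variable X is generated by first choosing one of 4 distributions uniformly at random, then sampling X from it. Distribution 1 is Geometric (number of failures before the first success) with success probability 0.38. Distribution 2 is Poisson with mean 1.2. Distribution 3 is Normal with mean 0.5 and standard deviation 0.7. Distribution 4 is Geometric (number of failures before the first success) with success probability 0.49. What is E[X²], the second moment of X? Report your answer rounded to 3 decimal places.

3.386

For each component E[X²] = Var + (mean)², giving 1: 6.95568; 2: 2.64; 3: 0.74; 4: 3.20741.
Overall E[X²] = 0.25·6.95568 + 0.25·2.64 + 0.25·0.74 + 0.25·3.20741 = 3.38577.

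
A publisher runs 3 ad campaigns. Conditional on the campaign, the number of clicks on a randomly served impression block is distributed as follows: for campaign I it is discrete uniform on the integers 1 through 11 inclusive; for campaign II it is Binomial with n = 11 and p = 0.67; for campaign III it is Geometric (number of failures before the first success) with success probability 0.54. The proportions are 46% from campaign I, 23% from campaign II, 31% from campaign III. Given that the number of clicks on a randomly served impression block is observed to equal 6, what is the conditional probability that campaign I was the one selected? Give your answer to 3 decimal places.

0.516

Likelihoods P(X=6 | ·): I: 0.0909091; II: 0.163554; III: 0.00511612.
Posterior ∝ prior × likelihood. Numerator for I: 0.46·0.0909091 = 0.0418182.
Normalizing constant: 0.46·0.0909091 + 0.23·0.163554 + 0.31·0.00511612 = 0.0810215.
P(I | observation) = 0.0418182 / 0.0810215 = 0.516137.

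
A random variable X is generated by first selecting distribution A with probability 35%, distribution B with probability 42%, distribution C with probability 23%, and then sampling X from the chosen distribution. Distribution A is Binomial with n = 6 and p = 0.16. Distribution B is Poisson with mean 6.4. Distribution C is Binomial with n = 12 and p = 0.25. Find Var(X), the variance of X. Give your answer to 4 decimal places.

Per component, A: μ=0.96, E[X²]=1.728; B: μ=6.4, E[X²]=47.36; C: μ=3, E[X²]=11.25.
E[X] = 0.35·0.96 + 0.42·6.4 + 0.23·3 = 3.714.
E[X²] = 0.35·1.728 + 0.42·47.36 + 0.23·11.25 = 23.0835.
Var(X) = E[X²] − (E[X])² = 23.0835 − 13.7938 = 9.2897.

9.2897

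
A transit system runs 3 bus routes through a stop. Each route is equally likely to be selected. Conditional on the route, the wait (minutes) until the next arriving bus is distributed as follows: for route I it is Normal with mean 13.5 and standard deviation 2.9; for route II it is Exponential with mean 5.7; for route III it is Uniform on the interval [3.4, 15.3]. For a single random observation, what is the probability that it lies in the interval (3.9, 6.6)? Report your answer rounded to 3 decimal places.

Conditional on each route, P(3.9 < X < 6.6): I: 0.00820663; II: 0.190342; III: 0.226891.
By total probability, P(3.9 < X < 6.6) = 0.333333·0.00820663 + 0.333333·0.190342 + 0.333333·0.226891 = 0.141813.

0.142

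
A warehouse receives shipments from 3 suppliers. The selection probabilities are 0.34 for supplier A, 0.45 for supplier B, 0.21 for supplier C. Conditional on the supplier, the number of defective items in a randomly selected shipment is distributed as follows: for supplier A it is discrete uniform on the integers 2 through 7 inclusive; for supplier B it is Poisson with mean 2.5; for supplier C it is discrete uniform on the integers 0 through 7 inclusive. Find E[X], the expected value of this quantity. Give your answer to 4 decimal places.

Component means — A: 4.5; B: 2.5; C: 3.5.
E[X] = 0.34·4.5 + 0.45·2.5 + 0.21·3.5 = 3.39.

3.3900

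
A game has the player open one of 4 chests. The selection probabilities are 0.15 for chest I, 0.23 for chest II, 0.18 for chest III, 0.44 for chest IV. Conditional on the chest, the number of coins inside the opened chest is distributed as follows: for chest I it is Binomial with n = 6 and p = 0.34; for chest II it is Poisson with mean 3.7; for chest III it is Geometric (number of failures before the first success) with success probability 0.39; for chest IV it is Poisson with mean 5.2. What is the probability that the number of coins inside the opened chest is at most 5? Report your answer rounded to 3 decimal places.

Conditional on each chest, P(X ≤ 5): I: 0.998455; II: 0.830088; III: 0.94848; IV: 0.580913.
By total probability, P(X ≤ 5) = 0.15·0.998455 + 0.23·0.830088 + 0.18·0.94848 + 0.44·0.580913 = 0.767017.

0.767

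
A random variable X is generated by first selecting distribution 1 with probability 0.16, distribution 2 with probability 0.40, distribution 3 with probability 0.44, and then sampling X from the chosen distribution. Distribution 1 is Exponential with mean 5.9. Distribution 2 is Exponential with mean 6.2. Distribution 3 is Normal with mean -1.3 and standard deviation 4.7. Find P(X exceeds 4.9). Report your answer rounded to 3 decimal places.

Conditional on each component, P(X > 4.9): 1: 0.435828; 2: 0.453698; 3: 0.0935597.
By total probability, P(X > 4.9) = 0.16·0.435828 + 0.4·0.453698 + 0.44·0.0935597 = 0.292378.

0.292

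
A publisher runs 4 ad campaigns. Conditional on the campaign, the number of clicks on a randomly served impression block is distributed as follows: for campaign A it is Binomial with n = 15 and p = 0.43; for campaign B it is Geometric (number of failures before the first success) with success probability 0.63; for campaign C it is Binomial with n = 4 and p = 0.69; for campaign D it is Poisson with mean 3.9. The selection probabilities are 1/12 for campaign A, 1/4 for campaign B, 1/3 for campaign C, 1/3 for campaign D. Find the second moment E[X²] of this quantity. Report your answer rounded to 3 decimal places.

13.287

For each component E[X²] = Var + (mean)², giving A: 45.279; B: 1.27715; C: 8.4732; D: 19.11.
Overall E[X²] = 0.0833333·45.279 + 0.25·1.27715 + 0.333333·8.4732 + 0.333333·19.11 = 13.2869.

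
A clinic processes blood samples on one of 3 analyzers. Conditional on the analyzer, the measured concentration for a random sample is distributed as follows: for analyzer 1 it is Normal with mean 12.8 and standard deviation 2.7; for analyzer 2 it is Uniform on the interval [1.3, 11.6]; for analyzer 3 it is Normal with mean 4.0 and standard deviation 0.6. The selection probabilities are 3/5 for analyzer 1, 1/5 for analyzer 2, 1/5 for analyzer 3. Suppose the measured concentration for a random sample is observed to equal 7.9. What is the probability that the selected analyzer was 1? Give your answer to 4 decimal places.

Likelihoods f(7.9 | ·): 1: 0.0284682; 2: 0.0970874; 3: 4.44926e-10.
Posterior ∝ prior × likelihood. Numerator for 1: 0.6·0.0284682 = 0.0170809.
Normalizing constant: 0.6·0.0284682 + 0.2·0.0970874 + 0.2·4.44926e-10 = 0.0364984.
P(1 | observation) = 0.0170809 / 0.0364984 = 0.467991.

0.4680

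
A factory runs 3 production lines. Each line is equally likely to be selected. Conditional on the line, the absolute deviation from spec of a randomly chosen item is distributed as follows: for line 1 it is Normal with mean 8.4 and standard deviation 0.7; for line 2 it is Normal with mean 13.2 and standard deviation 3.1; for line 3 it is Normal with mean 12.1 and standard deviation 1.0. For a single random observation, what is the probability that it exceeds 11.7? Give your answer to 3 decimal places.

Conditional on each line, P(X > 11.7): 1: 1.2128e-06; 2: 0.685761; 3: 0.655422.
By total probability, P(X > 11.7) = 0.333333·1.2128e-06 + 0.333333·0.685761 + 0.333333·0.655422 = 0.447061.

0.447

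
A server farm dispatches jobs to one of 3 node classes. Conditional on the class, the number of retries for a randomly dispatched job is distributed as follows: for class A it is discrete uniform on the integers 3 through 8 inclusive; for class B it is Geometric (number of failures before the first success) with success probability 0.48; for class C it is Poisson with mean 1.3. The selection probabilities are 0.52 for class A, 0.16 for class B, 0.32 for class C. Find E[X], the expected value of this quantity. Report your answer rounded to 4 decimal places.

3.4493

Component means — A: 5.5; B: 1.08333; C: 1.3.
E[X] = 0.52·5.5 + 0.16·1.08333 + 0.32·1.3 = 3.44933.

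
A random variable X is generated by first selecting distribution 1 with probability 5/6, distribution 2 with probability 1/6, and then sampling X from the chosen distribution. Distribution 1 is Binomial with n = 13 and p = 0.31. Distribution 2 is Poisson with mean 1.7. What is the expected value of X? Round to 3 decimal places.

Component means — 1: 4.03; 2: 1.7.
E[X] = 0.833333·4.03 + 0.166667·1.7 = 3.64167.

3.642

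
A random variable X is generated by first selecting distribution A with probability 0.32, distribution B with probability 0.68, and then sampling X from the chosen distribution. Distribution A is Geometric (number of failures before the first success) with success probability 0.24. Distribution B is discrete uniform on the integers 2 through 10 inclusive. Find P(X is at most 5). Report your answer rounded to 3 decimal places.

Conditional on each component, P(X ≤ 5): A: 0.8073; B: 0.444444.
By total probability, P(X ≤ 5) = 0.32·0.8073 + 0.68·0.444444 = 0.560558.

0.561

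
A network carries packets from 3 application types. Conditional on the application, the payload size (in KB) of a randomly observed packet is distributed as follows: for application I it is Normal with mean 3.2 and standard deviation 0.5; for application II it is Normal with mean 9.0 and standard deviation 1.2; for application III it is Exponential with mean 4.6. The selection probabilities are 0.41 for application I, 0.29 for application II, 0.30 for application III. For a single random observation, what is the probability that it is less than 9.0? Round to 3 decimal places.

0.813

Conditional on each application, P(X < 9.0): I: 1; II: 0.5; III: 0.858651.
By total probability, P(X < 9.0) = 0.41·1 + 0.29·0.5 + 0.3·0.858651 = 0.812595.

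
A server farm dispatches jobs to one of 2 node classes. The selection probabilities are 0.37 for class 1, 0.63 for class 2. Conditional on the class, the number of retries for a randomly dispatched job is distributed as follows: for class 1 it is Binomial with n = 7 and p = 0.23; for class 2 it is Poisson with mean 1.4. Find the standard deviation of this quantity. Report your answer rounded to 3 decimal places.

1.162

Per component, 1: μ=1.61, E[X²]=3.8318; 2: μ=1.4, E[X²]=3.36.
E[X] = 0.37·1.61 + 0.63·1.4 = 1.4777.
E[X²] = 0.37·3.8318 + 0.63·3.36 = 3.53457.
Var(X) = E[X²] − (E[X])² = 3.53457 − 2.1836 = 1.35097.
SD(X) = √1.35097 = 1.16231.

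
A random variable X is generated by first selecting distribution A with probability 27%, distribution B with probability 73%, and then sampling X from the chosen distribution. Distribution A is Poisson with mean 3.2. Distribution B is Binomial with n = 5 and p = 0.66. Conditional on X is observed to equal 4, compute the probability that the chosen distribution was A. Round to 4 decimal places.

0.1696

Likelihoods P(X=4 | ·): A: 0.178093; B: 0.322571.
Posterior ∝ prior × likelihood. Numerator for A: 0.27·0.178093 = 0.0480851.
Normalizing constant: 0.27·0.178093 + 0.73·0.322571 = 0.283562.
P(A | observation) = 0.0480851 / 0.283562 = 0.169575.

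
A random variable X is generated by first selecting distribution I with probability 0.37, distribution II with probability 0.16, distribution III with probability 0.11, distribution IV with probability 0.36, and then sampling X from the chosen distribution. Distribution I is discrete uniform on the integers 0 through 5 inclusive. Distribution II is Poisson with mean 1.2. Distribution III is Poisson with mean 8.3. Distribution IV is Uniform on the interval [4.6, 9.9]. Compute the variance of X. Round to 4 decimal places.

10.5406

Per component, I: μ=2.5, E[X²]=9.16667; II: μ=1.2, E[X²]=2.64; III: μ=8.3, E[X²]=77.19; IV: μ=7.25, E[X²]=54.9033.
E[X] = 0.37·2.5 + 0.16·1.2 + 0.11·8.3 + 0.36·7.25 = 4.64.
E[X²] = 0.37·9.16667 + 0.16·2.64 + 0.11·77.19 + 0.36·54.9033 = 32.0702.
Var(X) = E[X²] − (E[X])² = 32.0702 − 21.5296 = 10.5406.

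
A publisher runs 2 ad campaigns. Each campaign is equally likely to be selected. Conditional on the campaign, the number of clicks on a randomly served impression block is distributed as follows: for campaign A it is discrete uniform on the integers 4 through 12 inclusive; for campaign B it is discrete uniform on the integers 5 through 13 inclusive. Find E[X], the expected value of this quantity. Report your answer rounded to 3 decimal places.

Component means — A: 8; B: 9.
E[X] = 0.5·8 + 0.5·9 = 8.5.

8.500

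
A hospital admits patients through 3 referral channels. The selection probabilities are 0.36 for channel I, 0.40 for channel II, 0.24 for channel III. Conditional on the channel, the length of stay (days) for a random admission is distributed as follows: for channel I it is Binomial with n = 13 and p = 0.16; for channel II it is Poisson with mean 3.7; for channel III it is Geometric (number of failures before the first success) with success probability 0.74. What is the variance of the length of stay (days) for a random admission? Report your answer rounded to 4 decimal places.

3.9355

Per component, I: μ=2.08, E[X²]=6.0736; II: μ=3.7, E[X²]=17.39; III: μ=0.351351, E[X²]=0.598247.
E[X] = 0.36·2.08 + 0.4·3.7 + 0.24·0.351351 = 2.31312.
E[X²] = 0.36·6.0736 + 0.4·17.39 + 0.24·0.598247 = 9.28608.
Var(X) = E[X²] − (E[X])² = 9.28608 − 5.35054 = 3.93553.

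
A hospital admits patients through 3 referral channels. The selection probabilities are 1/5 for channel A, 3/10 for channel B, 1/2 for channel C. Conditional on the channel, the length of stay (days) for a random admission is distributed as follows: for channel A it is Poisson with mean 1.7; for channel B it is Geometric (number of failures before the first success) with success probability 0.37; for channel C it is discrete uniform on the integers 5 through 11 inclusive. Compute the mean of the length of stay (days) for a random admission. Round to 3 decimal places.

Component means — A: 1.7; B: 1.7027; C: 8.
E[X] = 0.2·1.7 + 0.3·1.7027 + 0.5·8 = 4.85081.

4.851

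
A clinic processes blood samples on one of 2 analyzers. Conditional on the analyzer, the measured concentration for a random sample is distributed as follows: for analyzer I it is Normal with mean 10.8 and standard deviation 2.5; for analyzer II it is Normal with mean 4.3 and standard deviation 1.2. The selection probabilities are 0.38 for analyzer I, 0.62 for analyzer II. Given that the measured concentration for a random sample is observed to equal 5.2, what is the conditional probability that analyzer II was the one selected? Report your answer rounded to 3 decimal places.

Likelihoods f(5.2 | ·): I: 0.0129841; II: 0.250948.
Posterior ∝ prior × likelihood. Numerator for II: 0.62·0.250948 = 0.155588.
Normalizing constant: 0.38·0.0129841 + 0.62·0.250948 = 0.160522.
P(II | observation) = 0.155588 / 0.160522 = 0.969263.

0.969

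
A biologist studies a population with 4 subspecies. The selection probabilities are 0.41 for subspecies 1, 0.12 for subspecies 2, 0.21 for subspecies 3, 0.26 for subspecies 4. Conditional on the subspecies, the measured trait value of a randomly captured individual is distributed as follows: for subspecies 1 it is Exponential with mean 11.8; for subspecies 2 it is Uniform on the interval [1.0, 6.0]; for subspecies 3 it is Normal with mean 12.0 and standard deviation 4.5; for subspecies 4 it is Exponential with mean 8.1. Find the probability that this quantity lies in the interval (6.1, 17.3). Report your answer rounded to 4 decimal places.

Conditional on each subspecies, P(6.1 < X < 17.3): 1: 0.365514; 2: 0; 3: 0.785647; 4: 0.352761.
By total probability, P(6.1 < X < 17.3) = 0.41·0.365514 + 0.12·0 + 0.21·0.785647 + 0.26·0.352761 = 0.406564.

0.4066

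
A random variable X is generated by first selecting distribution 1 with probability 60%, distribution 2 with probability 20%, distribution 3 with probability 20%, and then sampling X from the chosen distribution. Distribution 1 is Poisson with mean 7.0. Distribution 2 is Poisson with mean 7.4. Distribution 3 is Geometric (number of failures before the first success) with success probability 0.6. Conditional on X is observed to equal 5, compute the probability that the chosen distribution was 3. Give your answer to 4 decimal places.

Likelihoods P(X=5 | ·): 1: 0.127717; 2: 0.113031; 3: 0.006144.
Posterior ∝ prior × likelihood. Numerator for 3: 0.2·0.006144 = 0.0012288.
Normalizing constant: 0.6·0.127717 + 0.2·0.113031 + 0.2·0.006144 = 0.100465.
P(3 | observation) = 0.0012288 / 0.100465 = 0.0122311.

0.0122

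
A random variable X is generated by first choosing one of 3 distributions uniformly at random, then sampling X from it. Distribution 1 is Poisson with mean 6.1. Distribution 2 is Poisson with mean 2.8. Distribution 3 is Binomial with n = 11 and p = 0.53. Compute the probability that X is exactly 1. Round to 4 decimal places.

0.0623

Conditional on each component, P(X = 1): 1: 0.0136815; 2: 0.170268; 3: 0.00306653.
By total probability, P(X = 1) = 0.333333·0.0136815 + 0.333333·0.170268 + 0.333333·0.00306653 = 0.0623387.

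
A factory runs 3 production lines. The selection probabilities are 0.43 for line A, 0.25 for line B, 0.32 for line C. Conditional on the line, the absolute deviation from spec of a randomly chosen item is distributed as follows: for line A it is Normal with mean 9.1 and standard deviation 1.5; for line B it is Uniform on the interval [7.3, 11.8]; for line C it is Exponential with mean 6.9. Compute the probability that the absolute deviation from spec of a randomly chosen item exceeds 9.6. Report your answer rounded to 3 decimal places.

Conditional on each line, P(X > 9.6): A: 0.369441; B: 0.488889; C: 0.248751.
By total probability, P(X > 9.6) = 0.43·0.369441 + 0.25·0.488889 + 0.32·0.248751 = 0.360682.

0.361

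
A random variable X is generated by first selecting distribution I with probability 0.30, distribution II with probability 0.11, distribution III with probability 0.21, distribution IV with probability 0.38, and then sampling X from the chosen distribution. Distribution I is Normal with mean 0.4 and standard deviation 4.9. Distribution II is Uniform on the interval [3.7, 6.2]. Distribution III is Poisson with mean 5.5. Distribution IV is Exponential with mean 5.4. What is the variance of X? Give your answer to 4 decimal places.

Per component, I: μ=0.4, E[X²]=24.17; II: μ=4.95, E[X²]=25.0233; III: μ=5.5, E[X²]=35.75; IV: μ=5.4, E[X²]=58.32.
E[X] = 0.3·0.4 + 0.11·4.95 + 0.21·5.5 + 0.38·5.4 = 3.8715.
E[X²] = 0.3·24.17 + 0.11·25.0233 + 0.21·35.75 + 0.38·58.32 = 39.6727.
Var(X) = E[X²] − (E[X])² = 39.6727 − 14.9885 = 24.6842.

24.6842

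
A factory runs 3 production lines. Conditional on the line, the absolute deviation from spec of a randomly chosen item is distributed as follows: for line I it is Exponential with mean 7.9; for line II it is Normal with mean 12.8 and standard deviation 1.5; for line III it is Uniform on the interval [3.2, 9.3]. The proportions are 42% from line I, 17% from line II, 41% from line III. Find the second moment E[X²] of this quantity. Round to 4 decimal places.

For each component E[X²] = Var + (mean)², giving I: 124.82; II: 166.09; III: 42.1633.
Overall E[X²] = 0.42·124.82 + 0.17·166.09 + 0.41·42.1633 = 97.9467.

97.9467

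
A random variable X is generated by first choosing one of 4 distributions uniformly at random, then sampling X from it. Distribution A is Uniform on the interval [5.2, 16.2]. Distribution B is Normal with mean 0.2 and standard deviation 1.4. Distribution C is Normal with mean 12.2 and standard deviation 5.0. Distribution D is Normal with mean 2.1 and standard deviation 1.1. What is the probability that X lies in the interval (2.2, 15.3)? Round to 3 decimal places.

0.542

Conditional on each component, P(2.2 < X < 15.3): A: 0.918182; B: 0.0765637; C: 0.709621; D: 0.463782.
By total probability, P(2.2 < X < 15.3) = 0.25·0.918182 + 0.25·0.0765637 + 0.25·0.709621 + 0.25·0.463782 = 0.542037.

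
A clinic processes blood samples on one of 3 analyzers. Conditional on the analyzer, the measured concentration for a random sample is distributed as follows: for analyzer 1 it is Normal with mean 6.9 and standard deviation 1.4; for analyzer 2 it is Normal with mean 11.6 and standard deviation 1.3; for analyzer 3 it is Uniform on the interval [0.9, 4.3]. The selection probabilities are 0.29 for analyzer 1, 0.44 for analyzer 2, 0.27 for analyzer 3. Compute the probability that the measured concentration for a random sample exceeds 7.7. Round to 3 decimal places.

0.522

Conditional on each analyzer, P(X > 7.7): 1: 0.283855; 2: 0.99865; 3: 0.
By total probability, P(X > 7.7) = 0.29·0.283855 + 0.44·0.99865 + 0.27·0 = 0.521724.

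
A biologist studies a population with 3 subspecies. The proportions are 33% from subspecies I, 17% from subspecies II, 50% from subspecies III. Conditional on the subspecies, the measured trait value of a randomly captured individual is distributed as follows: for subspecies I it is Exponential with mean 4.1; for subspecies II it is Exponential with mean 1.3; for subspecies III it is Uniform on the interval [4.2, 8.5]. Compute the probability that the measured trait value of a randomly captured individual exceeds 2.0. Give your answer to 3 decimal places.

Conditional on each subspecies, P(X > 2.0): I: 0.613973; II: 0.214711; III: 1.
By total probability, P(X > 2.0) = 0.33·0.613973 + 0.17·0.214711 + 0.5·1 = 0.739112.

0.739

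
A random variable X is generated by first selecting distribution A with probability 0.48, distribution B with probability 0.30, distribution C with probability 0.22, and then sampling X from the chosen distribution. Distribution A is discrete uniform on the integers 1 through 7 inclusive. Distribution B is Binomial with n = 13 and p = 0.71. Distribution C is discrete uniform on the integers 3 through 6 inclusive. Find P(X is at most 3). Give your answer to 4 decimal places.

0.2609

Conditional on each component, P(X ≤ 3): A: 0.428571; B: 0.000481987; C: 0.25.
By total probability, P(X ≤ 3) = 0.48·0.428571 + 0.3·0.000481987 + 0.22·0.25 = 0.260859.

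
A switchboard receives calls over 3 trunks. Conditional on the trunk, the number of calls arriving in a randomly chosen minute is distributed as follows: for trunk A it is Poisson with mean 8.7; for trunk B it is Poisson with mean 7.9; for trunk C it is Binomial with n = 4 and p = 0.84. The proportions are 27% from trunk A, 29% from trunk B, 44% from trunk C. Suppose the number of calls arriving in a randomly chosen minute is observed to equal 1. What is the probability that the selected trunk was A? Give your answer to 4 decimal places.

0.0536

Likelihoods P(X=1 | ·): A: 0.0014493; B: 0.00292887; C: 0.0137626.
Posterior ∝ prior × likelihood. Numerator for A: 0.27·0.0014493 = 0.00039131.
Normalizing constant: 0.27·0.0014493 + 0.29·0.00292887 + 0.44·0.0137626 = 0.00729621.
P(A | observation) = 0.00039131 / 0.00729621 = 0.053632.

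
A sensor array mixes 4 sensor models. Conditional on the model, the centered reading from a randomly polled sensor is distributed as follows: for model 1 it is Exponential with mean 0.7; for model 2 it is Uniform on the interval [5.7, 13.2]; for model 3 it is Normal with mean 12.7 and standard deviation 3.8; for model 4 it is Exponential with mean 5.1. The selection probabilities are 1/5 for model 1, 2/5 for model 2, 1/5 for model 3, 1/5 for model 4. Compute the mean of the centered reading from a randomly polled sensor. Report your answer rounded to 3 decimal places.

7.480

Component means — 1: 0.7; 2: 9.45; 3: 12.7; 4: 5.1.
E[X] = 0.2·0.7 + 0.4·9.45 + 0.2·12.7 + 0.2·5.1 = 7.48.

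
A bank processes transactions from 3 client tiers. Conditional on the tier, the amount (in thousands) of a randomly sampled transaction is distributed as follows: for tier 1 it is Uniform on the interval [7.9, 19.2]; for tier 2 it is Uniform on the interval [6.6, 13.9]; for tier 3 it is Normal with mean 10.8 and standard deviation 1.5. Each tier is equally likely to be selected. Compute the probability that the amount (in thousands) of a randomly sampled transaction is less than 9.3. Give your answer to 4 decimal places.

0.2175

Conditional on each tier, P(X < 9.3): 1: 0.123894; 2: 0.369863; 3: 0.158655.
By total probability, P(X < 9.3) = 0.333333·0.123894 + 0.333333·0.369863 + 0.333333·0.158655 = 0.217471.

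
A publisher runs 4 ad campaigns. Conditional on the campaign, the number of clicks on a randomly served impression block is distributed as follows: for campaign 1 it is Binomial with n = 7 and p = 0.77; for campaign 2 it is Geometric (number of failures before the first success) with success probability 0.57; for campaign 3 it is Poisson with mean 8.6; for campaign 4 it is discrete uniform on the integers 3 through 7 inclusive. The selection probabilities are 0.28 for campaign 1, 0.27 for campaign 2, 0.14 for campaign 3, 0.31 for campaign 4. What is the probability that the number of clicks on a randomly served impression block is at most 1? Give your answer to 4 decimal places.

Conditional on each campaign, P(X ≤ 1): 1: 0.000831962; 2: 0.8151; 3: 0.00176742; 4: 0.
By total probability, P(X ≤ 1) = 0.28·0.000831962 + 0.27·0.8151 + 0.14·0.00176742 + 0.31·0 = 0.220557.

0.2206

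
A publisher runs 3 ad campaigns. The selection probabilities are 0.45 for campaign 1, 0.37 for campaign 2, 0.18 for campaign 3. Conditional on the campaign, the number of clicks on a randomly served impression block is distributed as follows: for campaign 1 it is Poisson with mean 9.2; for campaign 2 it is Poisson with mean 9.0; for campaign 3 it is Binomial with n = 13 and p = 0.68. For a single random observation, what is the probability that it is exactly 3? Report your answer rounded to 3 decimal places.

0.012

Conditional on each campaign, P(X = 3): 1: 0.013113; 2: 0.0149943; 3: 0.00101249.
By total probability, P(X = 3) = 0.45·0.013113 + 0.37·0.0149943 + 0.18·0.00101249 = 0.011631.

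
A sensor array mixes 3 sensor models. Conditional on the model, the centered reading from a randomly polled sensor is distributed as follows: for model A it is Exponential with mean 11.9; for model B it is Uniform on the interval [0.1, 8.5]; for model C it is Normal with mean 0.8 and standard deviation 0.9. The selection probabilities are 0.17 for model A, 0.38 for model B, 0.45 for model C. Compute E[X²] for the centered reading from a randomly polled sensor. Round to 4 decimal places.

58.0605

For each component E[X²] = Var + (mean)², giving A: 283.22; B: 24.37; C: 1.45.
Overall E[X²] = 0.17·283.22 + 0.38·24.37 + 0.45·1.45 = 58.0605.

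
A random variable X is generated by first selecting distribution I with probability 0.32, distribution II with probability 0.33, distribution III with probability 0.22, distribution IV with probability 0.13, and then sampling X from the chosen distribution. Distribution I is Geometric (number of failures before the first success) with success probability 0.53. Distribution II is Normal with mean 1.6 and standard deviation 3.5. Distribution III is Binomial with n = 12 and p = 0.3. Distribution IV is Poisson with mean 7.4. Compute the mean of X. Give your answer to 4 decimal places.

Component means — I: 0.886792; II: 1.6; III: 3.6; IV: 7.4.
E[X] = 0.32·0.886792 + 0.33·1.6 + 0.22·3.6 + 0.13·7.4 = 2.56577.

2.5658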